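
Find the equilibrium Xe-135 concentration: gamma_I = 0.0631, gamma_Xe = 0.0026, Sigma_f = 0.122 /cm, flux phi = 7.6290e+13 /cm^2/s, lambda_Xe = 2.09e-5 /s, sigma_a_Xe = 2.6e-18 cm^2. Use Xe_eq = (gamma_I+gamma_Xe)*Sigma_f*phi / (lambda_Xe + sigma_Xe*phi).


Xe_eq = (gamma_I + gamma_Xe) * Sigma_f * phi / (lambda_Xe + sigma_Xe * phi)
Numerator = (0.0631 + 0.0026) * 0.122 * 7.6290e+13 = 6.114949e+11
Denominator = 2.09e-5 + 2.6e-18 * 7.6290e+13 = 2.192540e-04
Xe_eq = 6.114949e+11 / 2.192540e-04 = 2.7890e+15 /cm^3

2.7890e+15


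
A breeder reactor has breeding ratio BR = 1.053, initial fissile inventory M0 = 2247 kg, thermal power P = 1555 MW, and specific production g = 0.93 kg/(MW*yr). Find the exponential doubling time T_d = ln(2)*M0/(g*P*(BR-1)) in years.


Breeding gain G = BR - 1 = 1.053 - 1 = 0.053
Fissile production rate = g * P * G = 0.93 * 1555 * 0.053 = 76.64595 kg/yr
T_d = ln(2) * M0 / (g * P * G)
T_d = ln(2) * 2247 / 76.64595 = 20.321 yr

20.321


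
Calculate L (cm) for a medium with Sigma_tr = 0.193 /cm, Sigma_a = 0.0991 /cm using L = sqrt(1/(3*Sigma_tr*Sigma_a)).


D = 1 / (3 * Sigma_tr) = 1 / (3 * 0.193) = 1.727116 cm
L = sqrt(D / Sigma_a)
L = sqrt(1.727116 / 0.0991)
L = 4.1747 cm

4.1747


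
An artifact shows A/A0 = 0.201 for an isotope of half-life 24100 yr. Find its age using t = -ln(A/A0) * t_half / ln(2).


lambda = ln(2) / t_half = ln(2) / 24100 = 2.876129e-05 /yr
t = -ln(A/A0) / lambda
t = -ln(0.201) / 2.876129e-05
t = 55785 yr

55785


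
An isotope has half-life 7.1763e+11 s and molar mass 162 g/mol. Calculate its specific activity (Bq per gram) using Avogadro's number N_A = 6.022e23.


lambda = ln(2) / t_half = ln(2) / 7.1763e+11 = 9.658838e-13 /s
SA = lambda * N_A / M
SA = 9.658838e-13 * 6.022e23 / 162
SA = 3.5905e+09 Bq/g

3.5905e+09


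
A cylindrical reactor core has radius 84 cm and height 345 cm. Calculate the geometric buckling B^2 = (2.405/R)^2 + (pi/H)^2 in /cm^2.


B^2 = (2.405/R)^2 + (pi/H)^2
B^2 = (2.405/84)^2 + (pi/345)^2
B^2 = 9.0265e-04 /cm^2

9.0265e-04


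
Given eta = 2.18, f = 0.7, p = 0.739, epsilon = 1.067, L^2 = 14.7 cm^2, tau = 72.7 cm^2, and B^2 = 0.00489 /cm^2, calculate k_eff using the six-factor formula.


k_inf = eta*f*p*eps = 2.18*0.7*0.739*1.067 = 1.203271
P_TNL = 1/(1 + L^2*B^2) = 1/(1 + 14.7*0.00489) = 0.9329376
P_FNL = exp(-B^2*tau) = exp(-0.00489*72.7) = 0.7008208
k_eff = k_inf * P_TNL * P_FNL = 1.203271 * 0.9329376 * 0.7008208
k_eff = 0.78673

0.78673


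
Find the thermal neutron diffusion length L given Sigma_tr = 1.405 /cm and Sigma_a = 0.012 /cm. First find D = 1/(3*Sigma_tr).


D = 1 / (3 * Sigma_tr) = 1 / (3 * 1.405) = 0.2372479 cm
L = sqrt(D / Sigma_a)
L = sqrt(0.2372479 / 0.012)
L = 4.4464 cm

4.4464


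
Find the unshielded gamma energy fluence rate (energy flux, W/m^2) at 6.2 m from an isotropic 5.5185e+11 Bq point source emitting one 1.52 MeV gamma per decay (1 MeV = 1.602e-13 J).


psi = A * E * 1.602e-13 / (4*pi*r^2)
psi = 5.5185e+11 * 1.52 * 1.602e-13 / (4*pi*6.2^2)
psi = 2.7819e-04 W/m^2

2.7819e-04


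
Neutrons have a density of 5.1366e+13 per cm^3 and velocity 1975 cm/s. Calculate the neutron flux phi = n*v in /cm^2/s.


phi = n * v
phi = 5.1366e+13 * 1975
phi = 1.0145e+17 /cm^2/s

1.0145e+17


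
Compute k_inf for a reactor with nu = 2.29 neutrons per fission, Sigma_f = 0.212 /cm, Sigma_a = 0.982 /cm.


k_inf = nu * Sigma_f / Sigma_a
k_inf = 2.29 * 0.212 / 0.982
k_inf = 0.49438

0.49438


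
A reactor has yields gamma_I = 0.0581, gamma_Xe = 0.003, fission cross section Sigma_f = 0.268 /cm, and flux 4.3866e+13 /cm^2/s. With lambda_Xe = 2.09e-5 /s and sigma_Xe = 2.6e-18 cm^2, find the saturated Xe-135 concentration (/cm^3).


Xe_eq = (gamma_I + gamma_Xe) * Sigma_f * phi / (lambda_Xe + sigma_Xe * phi)
Numerator = (0.0581 + 0.003) * 0.268 * 4.3866e+13 = 7.182970e+11
Denominator = 2.09e-5 + 2.6e-18 * 4.3866e+13 = 1.349516e-04
Xe_eq = 7.182970e+11 / 1.349516e-04 = 5.3226e+15 /cm^3

5.3226e+15


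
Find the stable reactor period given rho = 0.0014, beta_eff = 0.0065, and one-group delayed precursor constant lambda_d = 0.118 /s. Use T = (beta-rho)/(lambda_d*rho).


T = (beta - rho) / (lambda_d * rho)
T = (0.0065 - 0.0014) / (0.118 * 0.0014)
T = 30.872 s

30.872


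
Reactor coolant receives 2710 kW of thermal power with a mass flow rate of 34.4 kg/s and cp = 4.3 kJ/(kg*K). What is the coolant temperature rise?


dT = Q / (m_dot * cp)
dT = 2710 / (34.4 * 4.3)
dT = 18.321 C

18.321


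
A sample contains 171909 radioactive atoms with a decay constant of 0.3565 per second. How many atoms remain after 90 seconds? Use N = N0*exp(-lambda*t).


N = N0 * exp(-lambda * t)
N = 171909 * exp(-0.3565 * 90)
N = 1.9997e-09

1.9997e-09


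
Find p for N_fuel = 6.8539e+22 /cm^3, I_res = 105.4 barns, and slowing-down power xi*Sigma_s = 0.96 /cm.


p = exp(-N * I * 1e-24 / (xi*Sigma_s))
p = exp(-6.8539e+22 * 105.4 * 1e-24 / 0.96)
p = 5.3942e-04

5.3942e-04


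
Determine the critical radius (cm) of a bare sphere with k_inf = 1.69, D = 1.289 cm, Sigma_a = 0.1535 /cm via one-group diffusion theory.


L^2 = D / Sigma_a = 1.289 / 0.1535 = 8.397394 cm^2
B_m^2 = (k_inf - 1) / L^2 = (1.69 - 1) / 8.397394 = 0.08216835 /cm^2
For a bare sphere: B_g = pi/R, so R_c = pi / sqrt(B_m^2)
R_c = pi / sqrt(0.08216835) = 10.960 cm

10.960


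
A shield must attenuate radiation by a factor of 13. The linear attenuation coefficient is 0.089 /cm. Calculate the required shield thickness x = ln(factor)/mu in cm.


x = ln(factor) / mu
x = ln(13) / 0.089
x = 28.820 cm

28.820


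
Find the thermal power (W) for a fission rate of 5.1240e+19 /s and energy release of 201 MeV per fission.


P = fission_rate * E_MeV * 1.602e-13
P = 5.1240e+19 * 201 * 1.602e-13
P = 1.6499e+09 W

1.6499e+09


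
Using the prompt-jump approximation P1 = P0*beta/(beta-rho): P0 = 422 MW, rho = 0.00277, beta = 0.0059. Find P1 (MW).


P1/P0 = beta / (beta - rho)
P1/P0 = 0.0059 / (0.0059 - 0.00277) = 1.884984
P1 = 422 * 1.884984 = 795.46 MW

795.46


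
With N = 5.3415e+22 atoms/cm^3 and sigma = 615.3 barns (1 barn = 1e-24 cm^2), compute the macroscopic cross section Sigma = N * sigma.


Sigma = N * sigma_barns * 1e-24
Sigma = 5.3415e+22 * 615.3 * 1e-24
Sigma = 32.866 /cm

32.866


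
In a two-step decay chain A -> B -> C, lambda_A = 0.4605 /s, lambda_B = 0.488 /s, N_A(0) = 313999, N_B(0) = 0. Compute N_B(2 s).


N_B(t) = lambda_A * N_A0 / (lambda_B - lambda_A) * [exp(-lambda_A*t) - exp(-lambda_B*t)]
exp(-0.4605*2) = 0.3981207; exp(-0.488*2) = 0.3768153
N_B = 0.4605 * 313999 / (0.488 - 0.4605) * (0.3981207 - 0.3768153)
N_B = 112025

112025


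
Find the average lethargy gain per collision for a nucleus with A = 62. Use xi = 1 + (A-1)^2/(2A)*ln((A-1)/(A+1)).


xi = 1 + (A-1)^2/(2A) * ln((A-1)/(A+1))
xi = 1 + (62-1)^2/(2*62) * ln((62-1)/(62 +1))
xi = 0.031914

0.031914


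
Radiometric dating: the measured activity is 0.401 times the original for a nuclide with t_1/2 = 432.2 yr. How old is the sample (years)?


lambda = ln(2) / t_half = ln(2) / 432.2 = 0.001603765 /yr
t = -ln(A/A0) / lambda
t = -ln(0.401) / 0.001603765
t = 569.78 yr

569.78


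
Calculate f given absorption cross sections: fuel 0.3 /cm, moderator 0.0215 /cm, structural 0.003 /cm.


f = Sigma_a_fuel / (Sigma_a_fuel + Sigma_a_mod + Sigma_a_other)
f = 0.3 / (0.3 + 0.0215 + 0.003)
f = 0.92450

0.92450


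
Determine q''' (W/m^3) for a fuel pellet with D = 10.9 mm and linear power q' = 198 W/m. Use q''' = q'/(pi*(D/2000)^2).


r = D / 2 / 1000 = 10.9 / 2 / 1000 = 0.00545 m
q''' = q' / (pi * r^2)
q''' = 198 / (pi * 0.00545^2)
q''' = 2.1219e+06 W/m^3

2.1219e+06


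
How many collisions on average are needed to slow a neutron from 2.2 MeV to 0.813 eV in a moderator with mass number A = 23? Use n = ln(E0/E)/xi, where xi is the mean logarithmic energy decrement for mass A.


xi = 1 + (A-1)^2/(2A)*ln((A-1)/(A+1)) = 0.08448899 (for A = 23)
n = ln(E0/E) / xi
n = ln(2.2e6 / 0.813) / 0.08448899
n = ln(2.706027e+06) / 0.08448899 = 175.30

175.30


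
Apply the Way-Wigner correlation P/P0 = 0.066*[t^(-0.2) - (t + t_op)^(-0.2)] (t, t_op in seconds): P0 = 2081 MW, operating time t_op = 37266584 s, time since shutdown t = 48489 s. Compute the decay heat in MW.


P/P0 = 0.066 * [t^(-0.2) - (t + t_op)^(-0.2)]
P/P0 = 0.066 * [48489^(-0.2) - (48489 + 37266584)^(-0.2)]
P/P0 = 0.066 * [0.1155770 - 0.03059308] = 0.005608939
P = 2081 * 0.005608939 = 11.672 MW

11.672


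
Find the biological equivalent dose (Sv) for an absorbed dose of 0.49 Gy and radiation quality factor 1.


H = D * Q
H = 0.49 * 1
H = 0.49000 Sv

0.49000


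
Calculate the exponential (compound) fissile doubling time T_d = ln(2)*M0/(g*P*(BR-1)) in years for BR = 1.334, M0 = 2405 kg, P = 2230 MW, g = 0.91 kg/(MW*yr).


Breeding gain G = BR - 1 = 1.334 - 1 = 0.334
Fissile production rate = g * P * G = 0.91 * 2230 * 0.334 = 677.7862 kg/yr
T_d = ln(2) * M0 / (g * P * G)
T_d = ln(2) * 2405 / 677.7862 = 2.4595 yr

2.4595


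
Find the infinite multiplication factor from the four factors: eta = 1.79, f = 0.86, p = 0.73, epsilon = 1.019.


k_inf = eta * f * p * epsilon
k_inf = 1.79 * 0.86 * 0.73 * 1.019
k_inf = 1.1451

1.1451


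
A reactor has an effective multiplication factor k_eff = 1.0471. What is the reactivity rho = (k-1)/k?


rho = (k_eff - 1) / k_eff
rho = (1.0471 - 1) / 1.0471
rho = 0.044981

0.044981


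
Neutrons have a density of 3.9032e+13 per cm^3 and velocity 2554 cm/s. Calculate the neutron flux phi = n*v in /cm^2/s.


phi = n * v
phi = 3.9032e+13 * 2554
phi = 9.9688e+16 /cm^2/s

9.9688e+16


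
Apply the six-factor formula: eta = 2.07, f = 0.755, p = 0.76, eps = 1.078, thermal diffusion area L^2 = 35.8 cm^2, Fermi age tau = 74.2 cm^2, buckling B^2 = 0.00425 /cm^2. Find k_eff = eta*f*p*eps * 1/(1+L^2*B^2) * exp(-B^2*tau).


k_inf = eta*f*p*eps = 2.07*0.755*0.76*1.078 = 1.280412
P_TNL = 1/(1 + L^2*B^2) = 1/(1 + 35.8*0.00425) = 0.8679425
P_FNL = exp(-B^2*tau) = exp(-0.00425*74.2) = 0.7295335
k_eff = k_inf * P_TNL * P_FNL = 1.280412 * 0.8679425 * 0.7295335
k_eff = 0.81075

0.81075


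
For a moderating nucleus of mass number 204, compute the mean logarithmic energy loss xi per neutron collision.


xi = 1 + (A-1)^2/(2A) * ln((A-1)/(A+1))
xi = 1 + (204-1)^2/(2*204) * ln((204-1)/(204 +1))
xi = 0.0097720

0.0097720


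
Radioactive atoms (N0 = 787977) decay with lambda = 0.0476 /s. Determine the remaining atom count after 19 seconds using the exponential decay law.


N = N0 * exp(-lambda * t)
N = 787977 * exp(-0.0476 * 19)
N = 318961

318961


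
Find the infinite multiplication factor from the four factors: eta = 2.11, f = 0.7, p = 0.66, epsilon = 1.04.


k_inf = eta * f * p * epsilon
k_inf = 2.11 * 0.7 * 0.66 * 1.04
k_inf = 1.0138

1.0138


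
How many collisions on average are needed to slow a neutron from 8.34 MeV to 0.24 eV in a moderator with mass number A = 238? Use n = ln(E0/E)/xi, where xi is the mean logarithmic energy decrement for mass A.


xi = 1 + (A-1)^2/(2A)*ln((A-1)/(A+1)) = 0.008379872 (for A = 238)
n = ln(E0/E) / xi
n = ln(8.34e6 / 0.24) / 0.008379872
n = ln(3.475000e+07) / 0.008379872 = 2072.1

2072.1


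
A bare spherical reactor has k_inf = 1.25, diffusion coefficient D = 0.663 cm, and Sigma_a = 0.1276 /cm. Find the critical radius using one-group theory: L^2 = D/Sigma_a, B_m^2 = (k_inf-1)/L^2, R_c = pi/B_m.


L^2 = D / Sigma_a = 0.663 / 0.1276 = 5.195925 cm^2
B_m^2 = (k_inf - 1) / L^2 = (1.25 - 1) / 5.195925 = 0.04811463 /cm^2
For a bare sphere: B_g = pi/R, so R_c = pi / sqrt(B_m^2)
R_c = pi / sqrt(0.04811463) = 14.322 cm

14.322


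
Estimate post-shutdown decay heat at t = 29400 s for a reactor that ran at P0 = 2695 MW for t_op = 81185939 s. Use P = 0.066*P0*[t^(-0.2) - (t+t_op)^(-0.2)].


P/P0 = 0.066 * [t^(-0.2) - (t + t_op)^(-0.2)]
P/P0 = 0.066 * [29400^(-0.2) - (29400 + 81185939)^(-0.2)]
P/P0 = 0.066 * [0.1277411 - 0.02618619] = 0.006702624
P = 2695 * 0.006702624 = 18.064 MW

18.064


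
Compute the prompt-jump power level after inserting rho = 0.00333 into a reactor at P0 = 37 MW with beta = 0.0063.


P1/P0 = beta / (beta - rho)
P1/P0 = 0.0063 / (0.0063 - 0.00333) = 2.121212
P1 = 37 * 2.121212 = 78.485 MW

78.485


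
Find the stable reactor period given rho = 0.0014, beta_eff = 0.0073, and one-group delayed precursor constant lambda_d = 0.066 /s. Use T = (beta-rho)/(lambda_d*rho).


T = (beta - rho) / (lambda_d * rho)
T = (0.0073 - 0.0014) / (0.066 * 0.0014)
T = 63.853 s

63.853


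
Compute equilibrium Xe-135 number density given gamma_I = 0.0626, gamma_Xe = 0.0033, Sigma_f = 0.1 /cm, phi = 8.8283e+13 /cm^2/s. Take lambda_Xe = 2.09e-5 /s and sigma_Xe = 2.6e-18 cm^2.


Xe_eq = (gamma_I + gamma_Xe) * Sigma_f * phi / (lambda_Xe + sigma_Xe * phi)
Numerator = (0.0626 + 0.0033) * 0.1 * 8.8283e+13 = 5.817850e+11
Denominator = 2.09e-5 + 2.6e-18 * 8.8283e+13 = 2.504358e-04
Xe_eq = 5.817850e+11 / 2.504358e-04 = 2.3231e+15 /cm^3

2.3231e+15


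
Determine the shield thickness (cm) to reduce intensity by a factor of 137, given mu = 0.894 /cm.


x = ln(factor) / mu
x = ln(137) / 0.894
x = 5.5033 cm

5.5033


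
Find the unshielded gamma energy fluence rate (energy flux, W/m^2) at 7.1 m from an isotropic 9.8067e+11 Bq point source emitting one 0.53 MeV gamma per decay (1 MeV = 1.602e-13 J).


psi = A * E * 1.602e-13 / (4*pi*r^2)
psi = 9.8067e+11 * 0.53 * 1.602e-13 / (4*pi*7.1^2)
psi = 1.3144e-04 W/m^2

1.3144e-04


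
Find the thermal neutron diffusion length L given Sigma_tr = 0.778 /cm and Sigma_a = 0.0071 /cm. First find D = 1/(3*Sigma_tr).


D = 1 / (3 * Sigma_tr) = 1 / (3 * 0.778) = 0.4284490 cm
L = sqrt(D / Sigma_a)
L = sqrt(0.4284490 / 0.0071)
L = 7.7682 cm

7.7682


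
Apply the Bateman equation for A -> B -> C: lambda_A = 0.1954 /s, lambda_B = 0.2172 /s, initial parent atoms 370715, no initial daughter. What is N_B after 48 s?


N_B(t) = lambda_A * N_A0 / (lambda_B - lambda_A) * [exp(-lambda_A*t) - exp(-lambda_B*t)]
exp(-0.1954*48) = 8.446275e-05; exp(-0.2172*48) = 2.966330e-05
N_B = 0.1954 * 370715 / (0.2172 - 0.1954) * (8.446275e-05 - 2.966330e-05)
N_B = 182.09

182.09


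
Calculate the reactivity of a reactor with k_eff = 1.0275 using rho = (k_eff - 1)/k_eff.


rho = (k_eff - 1) / k_eff
rho = (1.0275 - 1) / 1.0275
rho = 0.026764

0.026764


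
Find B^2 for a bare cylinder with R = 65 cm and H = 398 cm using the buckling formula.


B^2 = (2.405/R)^2 + (pi/H)^2
B^2 = (2.405/65)^2 + (pi/398)^2
B^2 = 0.0014313 /cm^2

0.0014313


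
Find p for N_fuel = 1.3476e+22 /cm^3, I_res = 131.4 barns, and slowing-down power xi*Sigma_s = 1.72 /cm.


p = exp(-N * I * 1e-24 / (xi*Sigma_s))
p = exp(-1.3476e+22 * 131.4 * 1e-24 / 1.72)
p = 0.35718

0.35718


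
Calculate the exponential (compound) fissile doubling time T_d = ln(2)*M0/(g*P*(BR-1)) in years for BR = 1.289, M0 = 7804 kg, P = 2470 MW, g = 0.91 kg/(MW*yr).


Breeding gain G = BR - 1 = 1.289 - 1 = 0.289
Fissile production rate = g * P * G = 0.91 * 2470 * 0.289 = 649.5853 kg/yr
T_d = ln(2) * M0 / (g * P * G)
T_d = ln(2) * 7804 / 649.5853 = 8.3273 yr

8.3273


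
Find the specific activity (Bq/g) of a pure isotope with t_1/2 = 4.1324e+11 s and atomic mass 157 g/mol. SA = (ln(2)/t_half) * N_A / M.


lambda = ln(2) / t_half = ln(2) / 4.1324e+11 = 1.677348e-12 /s
SA = lambda * N_A / M
SA = 1.677348e-12 * 6.022e23 / 157
SA = 6.4338e+09 Bq/g

6.4338e+09


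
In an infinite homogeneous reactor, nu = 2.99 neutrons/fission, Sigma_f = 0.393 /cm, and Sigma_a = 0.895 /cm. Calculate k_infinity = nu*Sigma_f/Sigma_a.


k_inf = nu * Sigma_f / Sigma_a
k_inf = 2.99 * 0.393 / 0.895
k_inf = 1.3129

1.3129


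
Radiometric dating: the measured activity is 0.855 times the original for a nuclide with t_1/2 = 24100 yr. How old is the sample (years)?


lambda = ln(2) / t_half = ln(2) / 24100 = 2.876129e-05 /yr
t = -ln(A/A0) / lambda
t = -ln(0.855) / 2.876129e-05
t = 5446.7 yr

5446.7


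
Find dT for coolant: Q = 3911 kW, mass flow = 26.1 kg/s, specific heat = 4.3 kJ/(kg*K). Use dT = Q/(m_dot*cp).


dT = Q / (m_dot * cp)
dT = 3911 / (26.1 * 4.3)
dT = 34.848 C

34.848


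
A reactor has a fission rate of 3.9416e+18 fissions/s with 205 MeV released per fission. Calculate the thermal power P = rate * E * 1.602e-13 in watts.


P = fission_rate * E_MeV * 1.602e-13
P = 3.9416e+18 * 205 * 1.602e-13
P = 1.2945e+08 W

1.2945e+08


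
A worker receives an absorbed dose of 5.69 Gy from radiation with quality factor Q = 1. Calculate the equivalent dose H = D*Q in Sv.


H = D * Q
H = 5.69 * 1
H = 5.6900 Sv

5.6900


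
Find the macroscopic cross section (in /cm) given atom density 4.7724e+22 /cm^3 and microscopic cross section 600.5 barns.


Sigma = N * sigma_barns * 1e-24
Sigma = 4.7724e+22 * 600.5 * 1e-24
Sigma = 28.658 /cm

28.658


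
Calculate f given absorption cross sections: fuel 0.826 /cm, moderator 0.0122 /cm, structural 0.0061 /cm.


f = Sigma_a_fuel / (Sigma_a_fuel + Sigma_a_mod + Sigma_a_other)
f = 0.826 / (0.826 + 0.0122 + 0.0061)
f = 0.97833

0.97833


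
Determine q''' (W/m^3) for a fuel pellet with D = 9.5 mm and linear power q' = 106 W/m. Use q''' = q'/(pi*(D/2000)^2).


r = D / 2 / 1000 = 9.5 / 2 / 1000 = 0.00475 m
q''' = q' / (pi * r^2)
q''' = 106 / (pi * 0.00475^2)
q''' = 1.4954e+06 W/m^3

1.4954e+06


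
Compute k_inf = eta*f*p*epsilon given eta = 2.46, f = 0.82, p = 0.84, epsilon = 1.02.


k_inf = eta * f * p * epsilon
k_inf = 2.46 * 0.82 * 0.84 * 1.02
k_inf = 1.7283

1.7283


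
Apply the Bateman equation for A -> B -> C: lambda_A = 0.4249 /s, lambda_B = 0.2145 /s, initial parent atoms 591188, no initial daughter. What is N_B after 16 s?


N_B(t) = lambda_A * N_A0 / (lambda_B - lambda_A) * [exp(-lambda_A*t) - exp(-lambda_B*t)]
exp(-0.4249*16) = 0.001115559; exp(-0.2145*16) = 0.03232223
N_B = 0.4249 * 591188 / (0.2145 - 0.4249) * (0.001115559 - 0.03232223)
N_B = 37258

37258


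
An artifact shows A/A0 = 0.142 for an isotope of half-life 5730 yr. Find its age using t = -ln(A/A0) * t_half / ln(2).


lambda = ln(2) / t_half = ln(2) / 5730 = 1.209681e-04 /yr
t = -ln(A/A0) / lambda
t = -ln(0.142) / 1.209681e-04
t = 16136 yr

16136


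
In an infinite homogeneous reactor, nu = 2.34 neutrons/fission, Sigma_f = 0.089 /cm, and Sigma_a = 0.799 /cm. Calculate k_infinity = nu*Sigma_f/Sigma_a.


k_inf = nu * Sigma_f / Sigma_a
k_inf = 2.34 * 0.089 / 0.799
k_inf = 0.26065

0.26065


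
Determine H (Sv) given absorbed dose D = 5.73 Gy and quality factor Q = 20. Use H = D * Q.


H = D * Q
H = 5.73 * 20
H = 114.60 Sv

114.60


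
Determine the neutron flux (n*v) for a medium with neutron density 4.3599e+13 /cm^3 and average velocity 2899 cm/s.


phi = n * v
phi = 4.3599e+13 * 2899
phi = 1.2639e+17 /cm^2/s

1.2639e+17


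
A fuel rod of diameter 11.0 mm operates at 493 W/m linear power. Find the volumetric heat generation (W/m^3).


r = D / 2 / 1000 = 11.0 / 2 / 1000 = 0.0055 m
q''' = q' / (pi * r^2)
q''' = 493 / (pi * 0.0055^2)
q''' = 5.1877e+06 W/m^3

5.1877e+06


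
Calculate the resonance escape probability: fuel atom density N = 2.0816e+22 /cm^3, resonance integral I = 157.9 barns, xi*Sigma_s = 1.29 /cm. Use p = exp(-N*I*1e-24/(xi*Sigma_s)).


p = exp(-N * I * 1e-24 / (xi*Sigma_s))
p = exp(-2.0816e+22 * 157.9 * 1e-24 / 1.29)
p = 0.078242

0.078242


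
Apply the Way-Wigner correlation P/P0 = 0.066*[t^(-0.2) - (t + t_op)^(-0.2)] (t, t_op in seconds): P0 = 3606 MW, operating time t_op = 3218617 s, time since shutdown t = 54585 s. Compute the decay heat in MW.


P/P0 = 0.066 * [t^(-0.2) - (t + t_op)^(-0.2)]
P/P0 = 0.066 * [54585^(-0.2) - (54585 + 3218617)^(-0.2)]
P/P0 = 0.066 * [0.1128718 - 0.04977433] = 0.004164433
P = 3606 * 0.004164433 = 15.017 MW

15.017


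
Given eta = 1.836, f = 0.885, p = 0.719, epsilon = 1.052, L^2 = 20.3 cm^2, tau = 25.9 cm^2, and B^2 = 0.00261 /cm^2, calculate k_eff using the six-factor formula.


k_inf = eta*f*p*eps = 1.836*0.885*0.719*1.052 = 1.229025
P_TNL = 1/(1 + L^2*B^2) = 1/(1 + 20.3*0.00261) = 0.9496829
P_FNL = exp(-B^2*tau) = exp(-0.00261*25.9) = 0.9346352
k_eff = k_inf * P_TNL * P_FNL = 1.229025 * 0.9496829 * 0.9346352
k_eff = 1.0909

1.0909


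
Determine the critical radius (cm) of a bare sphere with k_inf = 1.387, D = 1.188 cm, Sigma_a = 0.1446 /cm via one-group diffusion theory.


L^2 = D / Sigma_a = 1.188 / 0.1446 = 8.215768 cm^2
B_m^2 = (k_inf - 1) / L^2 = (1.387 - 1) / 8.215768 = 0.04710454 /cm^2
For a bare sphere: B_g = pi/R, so R_c = pi / sqrt(B_m^2)
R_c = pi / sqrt(0.04710454) = 14.475 cm

14.475


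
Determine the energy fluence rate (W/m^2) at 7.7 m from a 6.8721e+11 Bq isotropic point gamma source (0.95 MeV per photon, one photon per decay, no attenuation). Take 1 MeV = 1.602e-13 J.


psi = A * E * 1.602e-13 / (4*pi*r^2)
psi = 6.8721e+11 * 0.95 * 1.602e-13 / (4*pi*7.7^2)
psi = 1.4037e-04 W/m^2

1.4037e-04


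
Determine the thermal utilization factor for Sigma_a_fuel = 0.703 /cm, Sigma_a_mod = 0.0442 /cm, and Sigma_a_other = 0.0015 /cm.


f = Sigma_a_fuel / (Sigma_a_fuel + Sigma_a_mod + Sigma_a_other)
f = 0.703 / (0.703 + 0.0442 + 0.0015)
f = 0.93896

0.93896


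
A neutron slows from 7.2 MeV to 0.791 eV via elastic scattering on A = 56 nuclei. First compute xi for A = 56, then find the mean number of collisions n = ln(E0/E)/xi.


xi = 1 + (A-1)^2/(2A)*ln((A-1)/(A+1)) = 0.03529286 (for A = 56)
n = ln(E0/E) / xi
n = ln(7.2e6 / 0.791) / 0.03529286
n = ln(9.102402e+06) / 0.03529286 = 454.03

454.03


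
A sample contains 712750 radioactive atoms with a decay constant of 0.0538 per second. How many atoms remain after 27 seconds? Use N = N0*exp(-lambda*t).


N = N0 * exp(-lambda * t)
N = 712750 * exp(-0.0538 * 27)
N = 166756

166756


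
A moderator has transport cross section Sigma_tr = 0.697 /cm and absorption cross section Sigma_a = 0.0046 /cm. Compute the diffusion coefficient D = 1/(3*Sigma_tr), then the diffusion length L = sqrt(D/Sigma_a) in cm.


D = 1 / (3 * Sigma_tr) = 1 / (3 * 0.697) = 0.4782401 cm
L = sqrt(D / Sigma_a)
L = sqrt(0.4782401 / 0.0046)
L = 10.196 cm

10.196


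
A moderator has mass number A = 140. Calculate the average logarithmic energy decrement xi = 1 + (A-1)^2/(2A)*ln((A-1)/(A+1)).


xi = 1 + (A-1)^2/(2A) * ln((A-1)/(A+1))
xi = 1 + (140-1)^2/(2*140) * ln((140-1)/(140 +1))
xi = 0.014218

0.014218


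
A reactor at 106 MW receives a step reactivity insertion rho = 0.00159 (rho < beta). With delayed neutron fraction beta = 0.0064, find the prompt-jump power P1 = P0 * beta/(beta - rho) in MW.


P1/P0 = beta / (beta - rho)
P1/P0 = 0.0064 / (0.0064 - 0.00159) = 1.330561
P1 = 106 * 1.330561 = 141.04 MW

141.04


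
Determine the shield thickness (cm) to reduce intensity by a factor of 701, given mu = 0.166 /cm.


x = ln(factor) / mu
x = ln(701) / 0.166
x = 39.473 cm

39.473


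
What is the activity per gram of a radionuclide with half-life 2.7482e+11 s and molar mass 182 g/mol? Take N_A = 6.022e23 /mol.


lambda = ln(2) / t_half = ln(2) / 2.7482e+11 = 2.522186e-12 /s
SA = lambda * N_A / M
SA = 2.522186e-12 * 6.022e23 / 182
SA = 8.3454e+09 Bq/g

8.3454e+09


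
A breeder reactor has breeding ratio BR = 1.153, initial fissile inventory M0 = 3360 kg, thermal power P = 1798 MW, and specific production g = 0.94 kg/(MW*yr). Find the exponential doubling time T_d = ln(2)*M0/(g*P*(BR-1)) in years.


Breeding gain G = BR - 1 = 1.153 - 1 = 0.153
Fissile production rate = g * P * G = 0.94 * 1798 * 0.153 = 258.58836 kg/yr
T_d = ln(2) * M0 / (g * P * G)
T_d = ln(2) * 3360 / 258.58836 = 9.0065 yr

9.0065


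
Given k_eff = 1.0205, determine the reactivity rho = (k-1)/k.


rho = (k_eff - 1) / k_eff
rho = (1.0205 - 1) / 1.0205
rho = 0.020088

0.020088


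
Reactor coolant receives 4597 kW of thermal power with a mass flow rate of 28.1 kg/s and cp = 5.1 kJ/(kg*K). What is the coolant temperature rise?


dT = Q / (m_dot * cp)
dT = 4597 / (28.1 * 5.1)
dT = 32.077 C

32.077


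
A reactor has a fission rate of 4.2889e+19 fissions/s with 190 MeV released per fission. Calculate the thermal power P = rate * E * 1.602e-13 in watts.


P = fission_rate * E_MeV * 1.602e-13
P = 4.2889e+19 * 190 * 1.602e-13
P = 1.3055e+09 W

1.3055e+09


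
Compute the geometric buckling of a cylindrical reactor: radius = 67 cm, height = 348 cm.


B^2 = (2.405/R)^2 + (pi/H)^2
B^2 = (2.405/67)^2 + (pi/348)^2
B^2 = 0.0013700 /cm^2

0.0013700


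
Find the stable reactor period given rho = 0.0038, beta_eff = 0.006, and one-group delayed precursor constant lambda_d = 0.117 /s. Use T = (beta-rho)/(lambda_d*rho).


T = (beta - rho) / (lambda_d * rho)
T = (0.006 - 0.0038) / (0.117 * 0.0038)
T = 4.9483 s

4.9483


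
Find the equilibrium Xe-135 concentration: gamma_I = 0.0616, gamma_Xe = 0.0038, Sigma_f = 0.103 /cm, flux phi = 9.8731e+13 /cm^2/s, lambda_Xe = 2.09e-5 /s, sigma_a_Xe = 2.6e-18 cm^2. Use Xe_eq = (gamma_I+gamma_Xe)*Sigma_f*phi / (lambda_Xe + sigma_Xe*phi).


Xe_eq = (gamma_I + gamma_Xe) * Sigma_f * phi / (lambda_Xe + sigma_Xe * phi)
Numerator = (0.0616 + 0.0038) * 0.103 * 9.8731e+13 = 6.650718e+11
Denominator = 2.09e-5 + 2.6e-18 * 9.8731e+13 = 2.776006e-04
Xe_eq = 6.650718e+11 / 2.776006e-04 = 2.3958e+15 /cm^3

2.3958e+15


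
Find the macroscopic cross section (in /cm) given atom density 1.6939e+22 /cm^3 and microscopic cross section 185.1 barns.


Sigma = N * sigma_barns * 1e-24
Sigma = 1.6939e+22 * 185.1 * 1e-24
Sigma = 3.1354 /cm

3.1354


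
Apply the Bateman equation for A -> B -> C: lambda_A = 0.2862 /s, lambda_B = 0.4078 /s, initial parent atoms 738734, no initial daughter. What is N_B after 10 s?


N_B(t) = lambda_A * N_A0 / (lambda_B - lambda_A) * [exp(-lambda_A*t) - exp(-lambda_B*t)]
exp(-0.2862*10) = 0.05715434; exp(-0.4078*10) = 0.01694131
N_B = 0.2862 * 738734 / (0.4078 - 0.2862) * (0.05715434 - 0.01694131)
N_B = 69918

69918


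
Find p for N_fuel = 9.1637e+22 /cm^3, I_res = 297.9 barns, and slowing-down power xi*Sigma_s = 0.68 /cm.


p = exp(-N * I * 1e-24 / (xi*Sigma_s))
p = exp(-9.1637e+22 * 297.9 * 1e-24 / 0.68)
p = 3.6746e-18

3.6746e-18


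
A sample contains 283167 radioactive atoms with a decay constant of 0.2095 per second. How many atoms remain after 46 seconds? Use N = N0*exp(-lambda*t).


N = N0 * exp(-lambda * t)
N = 283167 * exp(-0.2095 * 46)
N = 18.482

18.482


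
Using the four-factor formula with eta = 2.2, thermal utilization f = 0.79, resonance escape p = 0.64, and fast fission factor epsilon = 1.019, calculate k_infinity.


k_inf = eta * f * p * epsilon
k_inf = 2.2 * 0.79 * 0.64 * 1.019
k_inf = 1.1335

1.1335


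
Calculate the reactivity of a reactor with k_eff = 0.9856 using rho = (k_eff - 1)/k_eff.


rho = (k_eff - 1) / k_eff
rho = (0.9856 - 1) / 0.9856
rho = -0.014610

-0.014610


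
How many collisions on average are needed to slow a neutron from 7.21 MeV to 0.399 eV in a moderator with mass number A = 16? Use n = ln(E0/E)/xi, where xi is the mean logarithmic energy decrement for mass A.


xi = 1 + (A-1)^2/(2A)*ln((A-1)/(A+1)) = 0.1199467 (for A = 16)
n = ln(E0/E) / xi
n = ln(7.21e6 / 0.399) / 0.1199467
n = ln(1.807018e+07) / 0.1199467 = 139.31

139.31


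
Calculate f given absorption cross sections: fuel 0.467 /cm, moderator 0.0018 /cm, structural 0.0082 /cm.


f = Sigma_a_fuel / (Sigma_a_fuel + Sigma_a_mod + Sigma_a_other)
f = 0.467 / (0.467 + 0.0018 + 0.0082)
f = 0.97904

0.97904


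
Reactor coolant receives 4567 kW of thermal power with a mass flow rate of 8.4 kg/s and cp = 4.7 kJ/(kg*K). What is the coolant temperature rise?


dT = Q / (m_dot * cp)
dT = 4567 / (8.4 * 4.7)
dT = 115.68 C

115.68


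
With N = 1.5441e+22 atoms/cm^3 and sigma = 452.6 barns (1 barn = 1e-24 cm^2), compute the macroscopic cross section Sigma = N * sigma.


Sigma = N * sigma_barns * 1e-24
Sigma = 1.5441e+22 * 452.6 * 1e-24
Sigma = 6.9886 /cm

6.9886


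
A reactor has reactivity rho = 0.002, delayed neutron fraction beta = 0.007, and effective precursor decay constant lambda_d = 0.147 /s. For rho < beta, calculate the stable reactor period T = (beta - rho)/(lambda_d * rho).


T = (beta - rho) / (lambda_d * rho)
T = (0.007 - 0.002) / (0.147 * 0.002)
T = 17.007 s

17.007


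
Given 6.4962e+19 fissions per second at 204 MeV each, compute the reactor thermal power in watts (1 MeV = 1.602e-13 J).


P = fission_rate * E_MeV * 1.602e-13
P = 6.4962e+19 * 204 * 1.602e-13
P = 2.1230e+09 W

2.1230e+09


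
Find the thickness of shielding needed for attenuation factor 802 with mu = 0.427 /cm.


x = ln(factor) / mu
x = ln(802) / 0.427
x = 15.661 cm

15.661


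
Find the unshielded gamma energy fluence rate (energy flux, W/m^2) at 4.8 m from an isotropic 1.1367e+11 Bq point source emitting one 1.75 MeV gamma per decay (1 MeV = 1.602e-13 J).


psi = A * E * 1.602e-13 / (4*pi*r^2)
psi = 1.1367e+11 * 1.75 * 1.602e-13 / (4*pi*4.8^2)
psi = 1.1007e-04 W/m^2

1.1007e-04


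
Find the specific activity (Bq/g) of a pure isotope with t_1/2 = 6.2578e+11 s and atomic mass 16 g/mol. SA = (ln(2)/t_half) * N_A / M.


lambda = ln(2) / t_half = ln(2) / 6.2578e+11 = 1.107653e-12 /s
SA = lambda * N_A / M
SA = 1.107653e-12 * 6.022e23 / 16
SA = 4.1689e+10 Bq/g

4.1689e+10


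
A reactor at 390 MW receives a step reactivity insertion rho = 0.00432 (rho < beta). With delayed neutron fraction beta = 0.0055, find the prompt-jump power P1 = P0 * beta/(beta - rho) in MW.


P1/P0 = beta / (beta - rho)
P1/P0 = 0.0055 / (0.0055 - 0.00432) = 4.661017
P1 = 390 * 4.661017 = 1817.8 MW

1817.8


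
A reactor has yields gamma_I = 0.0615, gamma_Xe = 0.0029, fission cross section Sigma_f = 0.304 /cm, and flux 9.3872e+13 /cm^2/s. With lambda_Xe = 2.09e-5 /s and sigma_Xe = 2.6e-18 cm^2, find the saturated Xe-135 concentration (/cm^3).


Xe_eq = (gamma_I + gamma_Xe) * Sigma_f * phi / (lambda_Xe + sigma_Xe * phi)
Numerator = (0.0615 + 0.0029) * 0.304 * 9.3872e+13 = 1.837788e+12
Denominator = 2.09e-5 + 2.6e-18 * 9.3872e+13 = 2.649672e-04
Xe_eq = 1.837788e+12 / 2.649672e-04 = 6.9359e+15 /cm^3

6.9359e+15


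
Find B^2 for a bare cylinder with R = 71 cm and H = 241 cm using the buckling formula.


B^2 = (2.405/R)^2 + (pi/H)^2
B^2 = (2.405/71)^2 + (pi/241)^2
B^2 = 0.0013173 /cm^2

0.0013173


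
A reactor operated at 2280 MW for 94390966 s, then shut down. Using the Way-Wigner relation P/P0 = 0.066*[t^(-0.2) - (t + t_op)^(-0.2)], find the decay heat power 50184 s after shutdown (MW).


P/P0 = 0.066 * [t^(-0.2) - (t + t_op)^(-0.2)]
P/P0 = 0.066 * [50184^(-0.2) - (50184 + 94390966)^(-0.2)]
P/P0 = 0.066 * [0.1147855 - 0.02540784] = 0.005898926
P = 2280 * 0.005898926 = 13.450 MW

13.450


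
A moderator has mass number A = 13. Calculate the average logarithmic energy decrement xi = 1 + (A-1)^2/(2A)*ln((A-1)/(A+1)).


xi = 1 + (A-1)^2/(2A) * ln((A-1)/(A+1))
xi = 1 + (13-1)^2/(2*13) * ln((13-1)/(13 +1))
xi = 0.14624

0.14624


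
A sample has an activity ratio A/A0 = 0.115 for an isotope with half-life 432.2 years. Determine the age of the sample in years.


lambda = ln(2) / t_half = ln(2) / 432.2 = 0.001603765 /yr
t = -ln(A/A0) / lambda
t = -ln(0.115) / 0.001603765
t = 1348.6 yr

1348.6


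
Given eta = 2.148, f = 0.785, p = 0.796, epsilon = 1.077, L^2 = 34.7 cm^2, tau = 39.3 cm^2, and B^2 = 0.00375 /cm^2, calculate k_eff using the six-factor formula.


k_inf = eta*f*p*eps = 2.148*0.785*0.796*1.077 = 1.445549
P_TNL = 1/(1 + L^2*B^2) = 1/(1 + 34.7*0.00375) = 0.8848579
P_FNL = exp(-B^2*tau) = exp(-0.00375*39.3) = 0.8629703
k_eff = k_inf * P_TNL * P_FNL = 1.445549 * 0.8848579 * 0.8629703
k_eff = 1.1038

1.1038


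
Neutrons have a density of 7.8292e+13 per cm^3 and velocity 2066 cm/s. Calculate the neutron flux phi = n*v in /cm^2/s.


phi = n * v
phi = 7.8292e+13 * 2066
phi = 1.6175e+17 /cm^2/s

1.6175e+17


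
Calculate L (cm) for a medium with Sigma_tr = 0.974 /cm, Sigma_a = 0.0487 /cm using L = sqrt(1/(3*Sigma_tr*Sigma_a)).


D = 1 / (3 * Sigma_tr) = 1 / (3 * 0.974) = 0.3422313 cm
L = sqrt(D / Sigma_a)
L = sqrt(0.3422313 / 0.0487)
L = 2.6509 cm

2.6509


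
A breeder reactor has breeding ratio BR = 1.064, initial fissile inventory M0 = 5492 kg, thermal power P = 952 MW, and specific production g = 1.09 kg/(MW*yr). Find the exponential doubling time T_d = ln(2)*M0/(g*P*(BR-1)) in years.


Breeding gain G = BR - 1 = 1.064 - 1 = 0.064
Fissile production rate = g * P * G = 1.09 * 952 * 0.064 = 66.41152 kg/yr
T_d = ln(2) * M0 / (g * P * G)
T_d = ln(2) * 5492 / 66.41152 = 57.321 yr

57.321


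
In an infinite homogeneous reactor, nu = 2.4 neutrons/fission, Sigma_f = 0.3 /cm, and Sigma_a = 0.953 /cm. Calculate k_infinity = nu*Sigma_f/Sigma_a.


k_inf = nu * Sigma_f / Sigma_a
k_inf = 2.4 * 0.3 / 0.953
k_inf = 0.75551

0.75551


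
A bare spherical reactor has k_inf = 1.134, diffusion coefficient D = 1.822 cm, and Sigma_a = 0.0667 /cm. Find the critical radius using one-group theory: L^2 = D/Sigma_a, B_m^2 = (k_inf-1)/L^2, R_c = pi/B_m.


L^2 = D / Sigma_a = 1.822 / 0.0667 = 27.31634 cm^2
B_m^2 = (k_inf - 1) / L^2 = (1.134 - 1) / 27.31634 = 0.004905489 /cm^2
For a bare sphere: B_g = pi/R, so R_c = pi / sqrt(B_m^2)
R_c = pi / sqrt(0.004905489) = 44.855 cm

44.855


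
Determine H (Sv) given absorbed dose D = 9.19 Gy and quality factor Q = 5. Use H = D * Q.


H = D * Q
H = 9.19 * 5
H = 45.950 Sv

45.950


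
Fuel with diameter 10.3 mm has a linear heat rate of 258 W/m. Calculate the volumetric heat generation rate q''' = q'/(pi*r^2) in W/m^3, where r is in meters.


r = D / 2 / 1000 = 10.3 / 2 / 1000 = 0.00515 m
q''' = q' / (pi * r^2)
q''' = 258 / (pi * 0.00515^2)
q''' = 3.0964e+06 W/m^3

3.0964e+06


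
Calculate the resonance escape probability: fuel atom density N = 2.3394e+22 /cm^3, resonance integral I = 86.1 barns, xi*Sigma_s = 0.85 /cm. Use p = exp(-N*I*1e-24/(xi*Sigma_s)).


p = exp(-N * I * 1e-24 / (xi*Sigma_s))
p = exp(-2.3394e+22 * 86.1 * 1e-24 / 0.85)
p = 0.093511

0.093511


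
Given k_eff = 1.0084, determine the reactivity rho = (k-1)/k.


rho = (k_eff - 1) / k_eff
rho = (1.0084 - 1) / 1.0084
rho = 0.0083300

0.0083300


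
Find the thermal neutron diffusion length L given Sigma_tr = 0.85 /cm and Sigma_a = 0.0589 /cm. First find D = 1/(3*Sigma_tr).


D = 1 / (3 * Sigma_tr) = 1 / (3 * 0.85) = 0.3921569 cm
L = sqrt(D / Sigma_a)
L = sqrt(0.3921569 / 0.0589)
L = 2.5803 cm

2.5803


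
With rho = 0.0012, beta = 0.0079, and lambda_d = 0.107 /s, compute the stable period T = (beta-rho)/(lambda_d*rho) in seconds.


T = (beta - rho) / (lambda_d * rho)
T = (0.0079 - 0.0012) / (0.107 * 0.0012)
T = 52.181 s

52.181


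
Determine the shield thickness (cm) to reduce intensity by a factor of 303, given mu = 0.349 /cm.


x = ln(factor) / mu
x = ln(303) / 0.349
x = 16.372 cm

16.372


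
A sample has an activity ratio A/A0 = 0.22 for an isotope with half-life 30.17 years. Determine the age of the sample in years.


lambda = ln(2) / t_half = ln(2) / 30.17 = 0.02297472 /yr
t = -ln(A/A0) / lambda
t = -ln(0.22) / 0.02297472
t = 65.904 yr

65.904


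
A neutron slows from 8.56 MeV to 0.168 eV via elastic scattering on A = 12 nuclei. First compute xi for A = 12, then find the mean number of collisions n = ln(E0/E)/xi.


xi = 1 + (A-1)^2/(2A)*ln((A-1)/(A+1)) = 0.1577690 (for A = 12)
n = ln(E0/E) / xi
n = ln(8.56e6 / 0.168) / 0.1577690
n = ln(5.095238e+07) / 0.1577690 = 112.48

112.48


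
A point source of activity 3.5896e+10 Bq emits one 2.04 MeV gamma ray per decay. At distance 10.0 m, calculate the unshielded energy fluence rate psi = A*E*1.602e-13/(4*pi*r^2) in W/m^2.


psi = A * E * 1.602e-13 / (4*pi*r^2)
psi = 3.5896e+10 * 2.04 * 1.602e-13 / (4*pi*10.0^2)
psi = 9.3353e-06 W/m^2

9.3353e-06


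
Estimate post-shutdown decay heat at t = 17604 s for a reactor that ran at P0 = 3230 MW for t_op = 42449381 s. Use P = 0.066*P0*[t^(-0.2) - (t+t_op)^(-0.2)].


P/P0 = 0.066 * [t^(-0.2) - (t + t_op)^(-0.2)]
P/P0 = 0.066 * [17604^(-0.2) - (17604 + 42449381)^(-0.2)]
P/P0 = 0.066 * [0.1415395 - 0.02981190] = 0.007374022
P = 3230 * 0.007374022 = 23.818 MW

23.818


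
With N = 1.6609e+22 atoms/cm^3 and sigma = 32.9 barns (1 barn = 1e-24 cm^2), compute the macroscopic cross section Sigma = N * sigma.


Sigma = N * sigma_barns * 1e-24
Sigma = 1.6609e+22 * 32.9 * 1e-24
Sigma = 0.54644 /cm

0.54644


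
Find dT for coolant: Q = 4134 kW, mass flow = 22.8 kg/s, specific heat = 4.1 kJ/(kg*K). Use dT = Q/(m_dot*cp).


dT = Q / (m_dot * cp)
dT = 4134 / (22.8 * 4.1)
dT = 44.223 C

44.223


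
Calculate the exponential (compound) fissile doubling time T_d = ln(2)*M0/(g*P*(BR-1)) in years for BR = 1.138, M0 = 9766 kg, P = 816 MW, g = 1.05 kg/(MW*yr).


Breeding gain G = BR - 1 = 1.138 - 1 = 0.138
Fissile production rate = g * P * G = 1.05 * 816 * 0.138 = 118.2384 kg/yr
T_d = ln(2) * M0 / (g * P * G)
T_d = ln(2) * 9766 / 118.2384 = 57.251 yr

57.251


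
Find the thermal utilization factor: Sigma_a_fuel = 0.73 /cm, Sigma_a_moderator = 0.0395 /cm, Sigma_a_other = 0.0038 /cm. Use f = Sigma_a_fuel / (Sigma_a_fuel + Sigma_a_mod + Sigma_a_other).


f = Sigma_a_fuel / (Sigma_a_fuel + Sigma_a_mod + Sigma_a_other)
f = 0.73 / (0.73 + 0.0395 + 0.0038)
f = 0.94401

0.94401


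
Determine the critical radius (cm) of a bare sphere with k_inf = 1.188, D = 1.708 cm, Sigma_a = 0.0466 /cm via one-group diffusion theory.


L^2 = D / Sigma_a = 1.708 / 0.0466 = 36.65236 cm^2
B_m^2 = (k_inf - 1) / L^2 = (1.188 - 1) / 36.65236 = 0.005129274 /cm^2
For a bare sphere: B_g = pi/R, so R_c = pi / sqrt(B_m^2)
R_c = pi / sqrt(0.005129274) = 43.865 cm

43.865


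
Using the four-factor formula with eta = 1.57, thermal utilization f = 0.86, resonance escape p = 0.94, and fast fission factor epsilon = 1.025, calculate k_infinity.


k_inf = eta * f * p * epsilon
k_inf = 1.57 * 0.86 * 0.94 * 1.025
k_inf = 1.3009

1.3009


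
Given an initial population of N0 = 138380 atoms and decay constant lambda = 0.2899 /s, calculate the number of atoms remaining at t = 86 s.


N = N0 * exp(-lambda * t)
N = 138380 * exp(-0.2899 * 86)
N = 2.0583e-06

2.0583e-06


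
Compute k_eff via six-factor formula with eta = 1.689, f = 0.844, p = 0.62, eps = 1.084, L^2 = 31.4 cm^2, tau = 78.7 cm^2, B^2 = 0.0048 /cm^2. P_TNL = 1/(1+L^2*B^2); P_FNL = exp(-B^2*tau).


k_inf = eta*f*p*eps = 1.689*0.844*0.62*1.084 = 0.9580608
P_TNL = 1/(1 + L^2*B^2) = 1/(1 + 31.4*0.0048) = 0.8690211
P_FNL = exp(-B^2*tau) = exp(-0.0048*78.7) = 0.6853950
k_eff = k_inf * P_TNL * P_FNL = 0.9580608 * 0.8690211 * 0.6853950
k_eff = 0.57064

0.57064


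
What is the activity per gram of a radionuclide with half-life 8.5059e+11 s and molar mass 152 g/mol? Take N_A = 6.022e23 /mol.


lambda = ln(2) / t_half = ln(2) / 8.5059e+11 = 8.149016e-13 /s
SA = lambda * N_A / M
SA = 8.149016e-13 * 6.022e23 / 152
SA = 3.2285e+09 Bq/g

3.2285e+09


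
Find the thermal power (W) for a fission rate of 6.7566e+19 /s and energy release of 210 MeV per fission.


P = fission_rate * E_MeV * 1.602e-13
P = 6.7566e+19 * 210 * 1.602e-13
P = 2.2731e+09 W

2.2731e+09


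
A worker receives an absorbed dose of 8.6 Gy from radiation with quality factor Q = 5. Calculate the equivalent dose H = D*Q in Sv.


H = D * Q
H = 8.6 * 5
H = 43.000 Sv

43.000


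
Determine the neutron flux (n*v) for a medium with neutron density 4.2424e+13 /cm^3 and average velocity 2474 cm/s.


phi = n * v
phi = 4.2424e+13 * 2474
phi = 1.0496e+17 /cm^2/s

1.0496e+17


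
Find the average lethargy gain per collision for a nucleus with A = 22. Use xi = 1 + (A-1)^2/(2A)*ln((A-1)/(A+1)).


xi = 1 + (A-1)^2/(2A) * ln((A-1)/(A+1))
xi = 1 + (22-1)^2/(2*22) * ln((22-1)/(22 +1))
xi = 0.088215

0.088215


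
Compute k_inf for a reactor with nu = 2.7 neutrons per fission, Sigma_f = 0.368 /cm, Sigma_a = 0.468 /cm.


k_inf = nu * Sigma_f / Sigma_a
k_inf = 2.7 * 0.368 / 0.468
k_inf = 2.1231

2.1231
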